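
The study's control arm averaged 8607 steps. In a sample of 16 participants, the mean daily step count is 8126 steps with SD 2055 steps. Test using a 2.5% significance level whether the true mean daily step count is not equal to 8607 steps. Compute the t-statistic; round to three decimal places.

H0: μ = 8607; H1: μ ≠ 8607 (one-sample t-test, two-sided).
t = (x̄ − μ₀)/(s/√n) = (8126 − 8607)/(2055/√16) = -0.936
df = n − 1 = 15
Two-sided p-value ≈ 0.364
Since p ≈ 0.364 > α = 0.025, fail to reject H0; the data do not provide sufficient evidence against H0.

-0.936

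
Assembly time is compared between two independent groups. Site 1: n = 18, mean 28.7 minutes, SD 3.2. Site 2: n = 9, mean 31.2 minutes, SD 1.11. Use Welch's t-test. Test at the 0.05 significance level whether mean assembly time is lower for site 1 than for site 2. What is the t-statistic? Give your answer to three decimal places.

-2.976

Let group 1 = site 1, group 2 = site 2. H0: μ_1 = μ_2; H1: μ_1 < μ_2 (Welch's two-sample t-test, left-tailed).
t = (x̄_1 − x̄_2)/√(s_1²/n_1 + s_2²/n_2) = (28.7 − 31.2)/√(3.2²/18 + 1.11²/9) = -2.976
Welch–Satterthwaite df ≈ 23.30
p-value = P(T ≤ -2.976) ≈ 0.0034
Since p ≈ 0.0034 < α = 0.05, reject H0; the data support H1.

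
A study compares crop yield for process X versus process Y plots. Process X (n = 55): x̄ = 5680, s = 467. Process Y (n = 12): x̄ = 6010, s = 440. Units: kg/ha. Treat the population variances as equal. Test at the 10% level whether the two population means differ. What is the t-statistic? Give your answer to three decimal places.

-2.239

Let group 1 = process X, group 2 = process Y. H0: μ_1 = μ_2; H1: μ_1 ≠ μ_2 (two-sample pooled-variance t-test, two-sided).
s_p² = [(55−1)·467² + (12−1)·440²]/(55+12−2) = 213945
t = (5680 − 6010)/√[213945·(1/55 + 1/12)] = -2.239
df = n₁ + n₂ − 2 = 65
Two-sided p-value ≈ 0.0286
Since p ≈ 0.0286 < α = 0.1, reject H0; the data support H1.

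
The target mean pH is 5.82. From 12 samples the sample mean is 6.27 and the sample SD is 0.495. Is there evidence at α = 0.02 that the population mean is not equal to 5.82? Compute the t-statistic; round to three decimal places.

3.149

H0: μ = 5.82; H1: μ ≠ 5.82 (one-sample t-test, two-sided).
t = (x̄ − μ₀)/(s/√n) = (6.27 − 5.82)/(0.495/√12) = 3.149
df = n − 1 = 11
Two-sided p-value ≈ 0.0093
Since p ≈ 0.0093 < α = 0.02, reject H0; the data support H1.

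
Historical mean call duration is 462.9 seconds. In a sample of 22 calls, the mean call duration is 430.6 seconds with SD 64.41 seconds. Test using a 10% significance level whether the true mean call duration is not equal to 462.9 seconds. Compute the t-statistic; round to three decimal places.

H0: μ = 462.9; H1: μ ≠ 462.9 (one-sample t-test, two-sided).
t = (x̄ − μ₀)/(s/√n) = (430.6 − 462.9)/(64.41/√22) = -2.352
df = n − 1 = 21
Two-sided p-value ≈ 0.0285
Since p ≈ 0.0285 < α = 0.1, reject H0; the evidence is statistically significant.

-2.352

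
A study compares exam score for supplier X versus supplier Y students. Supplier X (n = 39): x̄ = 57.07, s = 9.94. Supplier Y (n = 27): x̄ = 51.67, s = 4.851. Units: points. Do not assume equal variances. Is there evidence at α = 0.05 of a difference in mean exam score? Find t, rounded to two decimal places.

Let group 1 = supplier X, group 2 = supplier Y. H0: μ_1 = μ_2; H1: μ_1 ≠ μ_2 (Welch's two-sample t-test, two-sided).
t = (x̄_1 − x̄_2)/√(s_1²/n_1 + s_2²/n_2) = (57.07 − 51.67)/√(9.94²/39 + 4.851²/27) = 2.93
Welch–Satterthwaite df ≈ 58.52
Two-sided p-value ≈ 0.0049
Since p ≈ 0.0049 < α = 0.05, reject H0; the evidence is statistically significant.

2.93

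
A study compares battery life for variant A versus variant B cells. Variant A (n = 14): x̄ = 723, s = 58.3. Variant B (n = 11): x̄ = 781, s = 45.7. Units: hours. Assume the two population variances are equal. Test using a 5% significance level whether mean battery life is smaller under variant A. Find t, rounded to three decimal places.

Let group 1 = variant A, group 2 = variant B. H0: μ_1 = μ_2; H1: μ_1 < μ_2 (two-sample pooled-variance t-test, left-tailed).
s_p² = [(14−1)·58.3² + (11−1)·45.7²]/(14+11−2) = 2829.15
t = (723 − 781)/√[2829.15·(1/14 + 1/11)] = -2.706
df = n₁ + n₂ − 2 = 23
p-value = P(T ≤ -2.706) ≈ 0.006
Since p ≈ 0.006 < α = 0.05, reject H0; the data support H1.

-2.706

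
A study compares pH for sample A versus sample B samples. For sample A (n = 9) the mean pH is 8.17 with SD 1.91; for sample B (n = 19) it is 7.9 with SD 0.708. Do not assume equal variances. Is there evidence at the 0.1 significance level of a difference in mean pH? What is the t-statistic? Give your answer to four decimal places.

0.4109

Let group 1 = sample A, group 2 = sample B. H0: μ_1 = μ_2; H1: μ_1 ≠ μ_2 (Welch's two-sample t-test, two-sided).
t = (x̄_1 − x̄_2)/√(s_1²/n_1 + s_2²/n_2) = (8.17 − 7.9)/√(1.91²/9 + 0.708²/19) = 0.4109
Welch–Satterthwaite df ≈ 9.06
Two-sided p-value ≈ 0.691
Since p ≈ 0.691 > α = 0.1, fail to reject H0; the evidence is not statistically significant.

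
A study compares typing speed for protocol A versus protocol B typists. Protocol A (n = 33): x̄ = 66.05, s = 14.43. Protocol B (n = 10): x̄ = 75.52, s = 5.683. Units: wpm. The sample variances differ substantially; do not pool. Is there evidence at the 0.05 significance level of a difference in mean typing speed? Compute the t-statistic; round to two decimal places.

Let group 1 = protocol A, group 2 = protocol B. H0: μ_1 = μ_2; H1: μ_1 ≠ μ_2 (Welch's two-sample t-test, two-sided).
t = (x̄_1 − x̄_2)/√(s_1²/n_1 + s_2²/n_2) = (66.05 − 75.52)/√(14.43²/33 + 5.683²/10) = -3.07
Welch–Satterthwaite df ≈ 37.87
Two-sided p-value ≈ 0.0040
Since p ≈ 0.0040 < α = 0.05, reject H0; the evidence is statistically significant.

-3.07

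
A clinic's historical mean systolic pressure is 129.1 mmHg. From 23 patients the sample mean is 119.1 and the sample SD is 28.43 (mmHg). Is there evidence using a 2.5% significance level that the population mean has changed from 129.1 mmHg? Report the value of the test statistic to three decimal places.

-1.687

H0: μ = 129.1; H1: μ ≠ 129.1 (one-sample t-test, two-sided).
t = (x̄ − μ₀)/(s/√n) = (119.1 − 129.1)/(28.43/√23) = -1.687
df = n − 1 = 22
Two-sided p-value ≈ 0.1058
Since p ≈ 0.1058 > α = 0.025, fail to reject H0; the evidence is not statistically significant.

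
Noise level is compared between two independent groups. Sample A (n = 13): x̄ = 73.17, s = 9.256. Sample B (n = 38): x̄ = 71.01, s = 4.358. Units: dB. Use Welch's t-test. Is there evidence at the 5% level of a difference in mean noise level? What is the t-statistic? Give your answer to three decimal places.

Let group 1 = sample A, group 2 = sample B. H0: μ_1 = μ_2; H1: μ_1 ≠ μ_2 (Welch's two-sample t-test, two-sided).
t = (x̄_1 − x̄_2)/√(s_1²/n_1 + s_2²/n_2) = (73.17 − 71.01)/√(9.256²/13 + 4.358²/38) = 0.811
Welch–Satterthwaite df ≈ 13.86
Two-sided p-value ≈ 0.431
Since p ≈ 0.431 > α = 0.05, fail to reject H0; the evidence is not statistically significant.

0.811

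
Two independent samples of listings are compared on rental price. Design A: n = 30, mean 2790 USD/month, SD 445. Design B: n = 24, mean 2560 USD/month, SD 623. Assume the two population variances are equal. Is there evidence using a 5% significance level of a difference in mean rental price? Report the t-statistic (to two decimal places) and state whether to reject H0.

Let group 1 = design A, group 2 = design B. H0: μ_1 = μ_2; H1: μ_1 ≠ μ_2 (two-sample pooled-variance t-test, two-sided).
s_p² = [(30−1)·445² + (24−1)·623²]/(30+24−2) = 282109
t = (2790 − 2560)/√[282109·(1/30 + 1/24)] = 1.58
df = n₁ + n₂ − 2 = 52
Two-sided p-value ≈ 0.120
Since p ≈ 0.120 > α = 0.05, fail to reject H0; the data do not provide sufficient evidence against H0.

t = 1.58; fail to reject H0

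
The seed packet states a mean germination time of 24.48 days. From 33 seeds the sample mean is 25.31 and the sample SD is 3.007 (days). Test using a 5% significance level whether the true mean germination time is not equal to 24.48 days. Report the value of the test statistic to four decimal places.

1.5856

H0: μ = 24.48; H1: μ ≠ 24.48 (one-sample t-test, two-sided).
t = (x̄ − μ₀)/(s/√n) = (25.31 − 24.48)/(3.007/√33) = 1.5856
df = n − 1 = 32
Two-sided p-value ≈ 0.1227
Since p ≈ 0.1227 > α = 0.05, fail to reject H0; the data do not provide sufficient evidence against H0.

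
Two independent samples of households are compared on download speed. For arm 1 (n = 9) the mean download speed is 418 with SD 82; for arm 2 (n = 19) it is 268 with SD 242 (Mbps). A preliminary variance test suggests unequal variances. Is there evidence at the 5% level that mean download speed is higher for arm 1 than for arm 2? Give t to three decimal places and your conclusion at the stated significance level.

t = 2.424; reject H0

Let group 1 = arm 1, group 2 = arm 2. H0: μ_1 = μ_2; H1: μ_1 > μ_2 (Welch's two-sample t-test, right-tailed).
t = (x̄_1 − x̄_2)/√(s_1²/n_1 + s_2²/n_2) = (418 − 268)/√(82²/9 + 242²/19) = 2.424
Welch–Satterthwaite df ≈ 24.54
p-value = P(T ≥ 2.424) ≈ 0.012
Since p ≈ 0.012 < α = 0.05, reject H0; the data support H1.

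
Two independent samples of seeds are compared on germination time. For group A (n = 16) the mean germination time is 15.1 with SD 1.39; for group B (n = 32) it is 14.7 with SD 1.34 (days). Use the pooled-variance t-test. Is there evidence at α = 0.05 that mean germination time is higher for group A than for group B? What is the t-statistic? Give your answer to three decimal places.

0.963

Let group 1 = group A, group 2 = group B. H0: μ_1 = μ_2; H1: μ_1 > μ_2 (two-sample pooled-variance t-test, right-tailed).
s_p² = [(16−1)·1.39² + (32−1)·1.34²]/(16+32−2) = 1.84011
t = (15.1 − 14.7)/√[1.84011·(1/16 + 1/32)] = 0.963
df = n₁ + n₂ − 2 = 46
p-value = P(T ≥ 0.963) ≈ 0.170
Since p ≈ 0.170 > α = 0.05, fail to reject H0; the evidence is not statistically significant.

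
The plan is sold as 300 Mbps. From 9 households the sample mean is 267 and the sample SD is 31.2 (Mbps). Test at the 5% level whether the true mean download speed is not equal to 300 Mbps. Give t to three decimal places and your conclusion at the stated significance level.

H0: μ = 300; H1: μ ≠ 300 (one-sample t-test, two-sided).
t = (x̄ − μ₀)/(s/√n) = (267 − 300)/(31.2/√9) = -3.173
df = n − 1 = 8
Two-sided p-value ≈ 0.0131
Since p ≈ 0.0131 < α = 0.05, reject H0; the data support H1.

t = -3.173; reject H0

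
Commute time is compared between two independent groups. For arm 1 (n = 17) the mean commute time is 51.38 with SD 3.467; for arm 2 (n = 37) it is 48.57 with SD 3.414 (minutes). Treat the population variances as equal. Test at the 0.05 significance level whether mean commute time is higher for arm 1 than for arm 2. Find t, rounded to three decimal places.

2.796

Let group 1 = arm 1, group 2 = arm 2. H0: μ_1 = μ_2; H1: μ_1 > μ_2 (two-sample pooled-variance t-test, right-tailed).
s_p² = [(17−1)·3.467² + (37−1)·3.414²]/(17+37−2) = 11.7676
t = (51.38 − 48.57)/√[11.7676·(1/17 + 1/37)] = 2.796
df = n₁ + n₂ − 2 = 52
p-value = P(T ≥ 2.796) ≈ 0.004
Since p ≈ 0.004 < α = 0.05, reject H0; the evidence is statistically significant.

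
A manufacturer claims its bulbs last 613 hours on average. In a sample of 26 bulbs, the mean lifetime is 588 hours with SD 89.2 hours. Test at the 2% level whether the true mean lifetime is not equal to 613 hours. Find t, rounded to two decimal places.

H0: μ = 613; H1: μ ≠ 613 (one-sample t-test, two-sided).
t = (x̄ − μ₀)/(s/√n) = (588 − 613)/(89.2/√26) = -1.43
df = n − 1 = 25
Two-sided p-value ≈ 0.165
Since p ≈ 0.165 > α = 0.02, fail to reject H0; the data do not provide sufficient evidence against H0.

-1.43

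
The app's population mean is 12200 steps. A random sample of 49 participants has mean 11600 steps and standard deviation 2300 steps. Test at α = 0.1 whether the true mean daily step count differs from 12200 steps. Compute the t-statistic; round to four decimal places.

-1.8261

H0: μ = 12200; H1: μ ≠ 12200 (one-sample t-test, two-sided).
t = (x̄ − μ₀)/(s/√n) = (11600 − 12200)/(2300/√49) = -1.8261
df = n − 1 = 48
Two-sided p-value ≈ 0.074
Since p ≈ 0.074 < α = 0.1, reject H0; the evidence is statistically significant.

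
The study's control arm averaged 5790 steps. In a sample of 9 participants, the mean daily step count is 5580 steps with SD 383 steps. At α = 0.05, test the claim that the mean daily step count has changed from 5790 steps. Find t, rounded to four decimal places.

-1.6449

H0: μ = 5790; H1: μ ≠ 5790 (one-sample t-test, two-sided).
t = (x̄ − μ₀)/(s/√n) = (5580 − 5790)/(383/√9) = -1.6449
df = n − 1 = 8
Two-sided p-value ≈ 0.139
Since p ≈ 0.139 > α = 0.05, fail to reject H0; the data do not provide sufficient evidence against H0.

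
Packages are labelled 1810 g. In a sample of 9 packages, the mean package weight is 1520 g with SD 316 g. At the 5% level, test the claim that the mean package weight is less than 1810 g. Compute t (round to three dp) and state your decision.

H0: μ = 1810; H1: μ < 1810 (one-sample t-test, left-tailed).
t = (x̄ − μ₀)/(s/√n) = (1520 − 1810)/(316/√9) = -2.753
df = n − 1 = 8
p-value = P(T ≤ -2.753) ≈ 0.0125
Since p ≈ 0.0125 < α = 0.05, reject H0; the evidence is statistically significant.

t = -2.753; reject H0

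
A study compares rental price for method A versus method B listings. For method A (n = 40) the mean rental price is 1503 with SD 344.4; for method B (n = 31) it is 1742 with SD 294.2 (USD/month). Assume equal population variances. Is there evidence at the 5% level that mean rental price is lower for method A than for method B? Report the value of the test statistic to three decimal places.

Let group 1 = method A, group 2 = method B. H0: μ_1 = μ_2; H1: μ_1 < μ_2 (two-sample pooled-variance t-test, left-tailed).
s_p² = [(40−1)·344.4² + (31−1)·294.2²]/(40+31−2) = 104673
t = (1503 − 1742)/√[104673·(1/40 + 1/31)] = -3.087
df = n₁ + n₂ − 2 = 69
p-value = P(T ≤ -3.087) ≈ 0.001
Since p ≈ 0.001 < α = 0.05, reject H0; the evidence is statistically significant.

-3.087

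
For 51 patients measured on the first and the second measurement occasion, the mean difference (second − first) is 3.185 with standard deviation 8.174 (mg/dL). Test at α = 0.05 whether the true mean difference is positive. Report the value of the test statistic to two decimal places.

2.78

H0: μ_d = 0; H1: μ_d > 0 (paired t-test on the differences, right-tailed).
t = d̄/(s_d/√n) = 3.185/(8.174/√51) = 2.78
df = n − 1 = 50
p-value = P(T ≥ 2.78) ≈ 0.0038
Since p ≈ 0.0038 < α = 0.05, reject H0; the evidence is statistically significant.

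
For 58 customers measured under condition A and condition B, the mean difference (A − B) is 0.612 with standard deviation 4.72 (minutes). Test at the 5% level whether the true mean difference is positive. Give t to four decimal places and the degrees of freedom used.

H0: μ_d = 0; H1: μ_d > 0 (paired t-test on the differences, right-tailed).
t = d̄/(s_d/√n) = 0.612/(4.72/√58) = 0.9875
df = n − 1 = 57
p-value = P(T ≥ 0.9875) ≈ 0.164
Since p ≈ 0.164 > α = 0.05, fail to reject H0; the evidence is not statistically significant.

t = 0.9875, df = 57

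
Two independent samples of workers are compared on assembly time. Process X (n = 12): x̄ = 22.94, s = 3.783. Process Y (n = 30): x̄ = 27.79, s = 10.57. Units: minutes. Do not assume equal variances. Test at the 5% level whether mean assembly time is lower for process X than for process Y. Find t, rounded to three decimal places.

-2.187

Let group 1 = process X, group 2 = process Y. H0: μ_1 = μ_2; H1: μ_1 < μ_2 (Welch's two-sample t-test, left-tailed).
t = (x̄_1 − x̄_2)/√(s_1²/n_1 + s_2²/n_2) = (22.94 − 27.79)/√(3.783²/12 + 10.57²/30) = -2.187
Welch–Satterthwaite df ≈ 39.79
p-value = P(T ≤ -2.187) ≈ 0.017
Since p ≈ 0.017 < α = 0.05, reject H0; the evidence is statistically significant.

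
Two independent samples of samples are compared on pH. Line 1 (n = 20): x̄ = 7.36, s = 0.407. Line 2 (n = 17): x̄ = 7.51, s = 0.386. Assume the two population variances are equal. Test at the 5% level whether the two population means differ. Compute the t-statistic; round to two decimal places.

Let group 1 = line 1, group 2 = line 2. H0: μ_1 = μ_2; H1: μ_1 ≠ μ_2 (two-sample pooled-variance t-test, two-sided).
s_p² = [(20−1)·0.407² + (17−1)·0.386²]/(20+17−2) = 0.158036
t = (7.36 − 7.51)/√[0.158036·(1/20 + 1/17)] = -1.14
df = n₁ + n₂ − 2 = 35
Two-sided p-value ≈ 0.2605
Since p ≈ 0.2605 > α = 0.05, fail to reject H0; the evidence is not statistically significant.

-1.14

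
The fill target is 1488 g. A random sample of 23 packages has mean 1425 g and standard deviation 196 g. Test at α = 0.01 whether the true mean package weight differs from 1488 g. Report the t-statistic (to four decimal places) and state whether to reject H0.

H0: μ = 1488; H1: μ ≠ 1488 (one-sample t-test, two-sided).
t = (x̄ − μ₀)/(s/√n) = (1425 − 1488)/(196/√23) = -1.5415
df = n − 1 = 22
Two-sided p-value ≈ 0.1375
Since p ≈ 0.1375 > α = 0.01, fail to reject H0; the evidence is not statistically significant.

t = -1.5415; fail to reject H0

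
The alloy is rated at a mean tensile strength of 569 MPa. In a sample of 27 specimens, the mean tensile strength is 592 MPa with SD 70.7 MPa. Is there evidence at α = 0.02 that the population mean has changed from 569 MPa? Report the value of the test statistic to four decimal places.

1.6904

H0: μ = 569; H1: μ ≠ 569 (one-sample t-test, two-sided).
t = (x̄ − μ₀)/(s/√n) = (592 − 569)/(70.7/√27) = 1.6904
df = n − 1 = 26
Two-sided p-value ≈ 0.1029
Since p ≈ 0.1029 > α = 0.02, fail to reject H0; the evidence is not statistically significant.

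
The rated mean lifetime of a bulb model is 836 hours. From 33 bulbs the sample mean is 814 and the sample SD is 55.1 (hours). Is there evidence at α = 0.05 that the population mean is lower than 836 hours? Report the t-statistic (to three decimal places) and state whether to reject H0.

t = -2.294; reject H0

H0: μ = 836; H1: μ < 836 (one-sample t-test, left-tailed).
t = (x̄ − μ₀)/(s/√n) = (814 − 836)/(55.1/√33) = -2.294
df = n − 1 = 32
p-value = P(T ≤ -2.294) ≈ 0.0143
Since p ≈ 0.0143 < α = 0.05, reject H0; the data support H1.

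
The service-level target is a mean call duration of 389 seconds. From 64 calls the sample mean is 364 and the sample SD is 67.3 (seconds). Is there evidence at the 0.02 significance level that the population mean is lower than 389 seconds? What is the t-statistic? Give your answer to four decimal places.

-2.9718

H0: μ = 389; H1: μ < 389 (one-sample t-test, left-tailed).
t = (x̄ − μ₀)/(s/√n) = (364 − 389)/(67.3/√64) = -2.9718
df = n − 1 = 63
p-value = P(T ≤ -2.9718) ≈ 0.002
Since p ≈ 0.002 < α = 0.02, reject H0; the data support H1.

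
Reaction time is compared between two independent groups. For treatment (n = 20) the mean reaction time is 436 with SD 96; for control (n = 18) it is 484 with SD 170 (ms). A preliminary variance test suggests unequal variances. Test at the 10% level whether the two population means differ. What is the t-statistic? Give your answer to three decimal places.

Let group 1 = treatment, group 2 = control. H0: μ_1 = μ_2; H1: μ_1 ≠ μ_2 (Welch's two-sample t-test, two-sided).
t = (x̄_1 − x̄_2)/√(s_1²/n_1 + s_2²/n_2) = (436 − 484)/√(96²/20 + 170²/18) = -1.056
Welch–Satterthwaite df ≈ 26.23
Two-sided p-value ≈ 0.3006
Since p ≈ 0.3006 > α = 0.1, fail to reject H0; the evidence is not statistically significant.

-1.056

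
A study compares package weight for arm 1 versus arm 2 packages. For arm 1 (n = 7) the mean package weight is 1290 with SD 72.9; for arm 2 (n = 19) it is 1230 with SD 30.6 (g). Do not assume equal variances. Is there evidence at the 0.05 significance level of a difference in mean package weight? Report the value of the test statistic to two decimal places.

Let group 1 = arm 1, group 2 = arm 2. H0: μ_1 = μ_2; H1: μ_1 ≠ μ_2 (Welch's two-sample t-test, two-sided).
t = (x̄_1 − x̄_2)/√(s_1²/n_1 + s_2²/n_2) = (1290 − 1230)/√(72.9²/7 + 30.6²/19) = 2.11
Welch–Satterthwaite df ≈ 6.79
Two-sided p-value ≈ 0.074
Since p ≈ 0.074 > α = 0.05, fail to reject H0; the evidence is not statistically significant.

2.11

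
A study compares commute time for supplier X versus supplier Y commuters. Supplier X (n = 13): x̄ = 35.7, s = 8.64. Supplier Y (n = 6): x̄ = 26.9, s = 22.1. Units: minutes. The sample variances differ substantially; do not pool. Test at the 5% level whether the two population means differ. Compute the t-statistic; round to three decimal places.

Let group 1 = supplier X, group 2 = supplier Y. H0: μ_1 = μ_2; H1: μ_1 ≠ μ_2 (Welch's two-sample t-test, two-sided).
t = (x̄_1 − x̄_2)/√(s_1²/n_1 + s_2²/n_2) = (35.7 − 26.9)/√(8.64²/13 + 22.1²/6) = 0.943
Welch–Satterthwaite df ≈ 5.72
Two-sided p-value ≈ 0.3839
Since p ≈ 0.3839 > α = 0.05, fail to reject H0; the data do not provide sufficient evidence against H0.

0.943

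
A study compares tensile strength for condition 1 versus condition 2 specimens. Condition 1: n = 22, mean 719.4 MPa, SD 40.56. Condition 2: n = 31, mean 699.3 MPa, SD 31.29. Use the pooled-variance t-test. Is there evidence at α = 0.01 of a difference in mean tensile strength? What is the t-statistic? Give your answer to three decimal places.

Let group 1 = condition 1, group 2 = condition 2. H0: μ_1 = μ_2; H1: μ_1 ≠ μ_2 (two-sample pooled-variance t-test, two-sided).
s_p² = [(22−1)·40.56² + (31−1)·31.29²]/(22+31−2) = 1253.32
t = (719.4 − 699.3)/√[1253.32·(1/22 + 1/31)] = 2.037
df = n₁ + n₂ − 2 = 51
Two-sided p-value ≈ 0.0469
Since p ≈ 0.0469 > α = 0.01, fail to reject H0; the data do not provide sufficient evidence against H0.

2.037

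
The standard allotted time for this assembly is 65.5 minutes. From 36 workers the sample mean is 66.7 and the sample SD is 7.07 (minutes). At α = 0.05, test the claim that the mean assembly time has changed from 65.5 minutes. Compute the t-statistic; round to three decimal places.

1.018

H0: μ = 65.5; H1: μ ≠ 65.5 (one-sample t-test, two-sided).
t = (x̄ − μ₀)/(s/√n) = (66.7 − 65.5)/(7.07/√36) = 1.018
df = n − 1 = 35
Two-sided p-value ≈ 0.3155
Since p ≈ 0.3155 > α = 0.05, fail to reject H0; the data do not provide sufficient evidence against H0.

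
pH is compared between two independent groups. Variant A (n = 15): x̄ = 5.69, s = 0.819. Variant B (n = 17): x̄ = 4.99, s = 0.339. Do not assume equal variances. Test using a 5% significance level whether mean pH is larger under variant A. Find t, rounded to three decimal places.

Let group 1 = variant A, group 2 = variant B. H0: μ_1 = μ_2; H1: μ_1 > μ_2 (Welch's two-sample t-test, right-tailed).
t = (x̄_1 − x̄_2)/√(s_1²/n_1 + s_2²/n_2) = (5.69 − 4.99)/√(0.819²/15 + 0.339²/17) = 3.085
Welch–Satterthwaite df ≈ 18.19
p-value = P(T ≥ 3.085) ≈ 0.003
Since p ≈ 0.003 < α = 0.05, reject H0; the data support H1.

3.085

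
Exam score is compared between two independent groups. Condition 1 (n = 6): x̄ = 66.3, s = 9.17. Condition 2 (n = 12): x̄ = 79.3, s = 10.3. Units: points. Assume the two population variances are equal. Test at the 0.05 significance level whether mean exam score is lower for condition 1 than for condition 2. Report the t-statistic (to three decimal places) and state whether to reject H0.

t = -2.610; reject H0

Let group 1 = condition 1, group 2 = condition 2. H0: μ_1 = μ_2; H1: μ_1 < μ_2 (two-sample pooled-variance t-test, left-tailed).
s_p² = [(6−1)·9.17² + (12−1)·10.3²]/(6+12−2) = 99.2147
t = (66.3 − 79.3)/√[99.2147·(1/6 + 1/12)] = -2.610
df = n₁ + n₂ − 2 = 16
p-value = P(T ≤ -2.610) ≈ 0.0095
Since p ≈ 0.0095 < α = 0.05, reject H0; the evidence is statistically significant.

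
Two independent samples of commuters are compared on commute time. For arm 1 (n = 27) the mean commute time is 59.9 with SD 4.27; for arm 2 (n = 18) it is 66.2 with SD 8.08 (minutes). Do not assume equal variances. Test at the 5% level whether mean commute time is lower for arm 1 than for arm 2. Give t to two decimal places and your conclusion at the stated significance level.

t = -3.04; reject H0

Let group 1 = arm 1, group 2 = arm 2. H0: μ_1 = μ_2; H1: μ_1 < μ_2 (Welch's two-sample t-test, left-tailed).
t = (x̄_1 − x̄_2)/√(s_1²/n_1 + s_2²/n_2) = (59.9 − 66.2)/√(4.27²/27 + 8.08²/18) = -3.04
Welch–Satterthwaite df ≈ 23.39
p-value = P(T ≤ -3.04) ≈ 0.0029
Since p ≈ 0.0029 < α = 0.05, reject H0; the data support H1.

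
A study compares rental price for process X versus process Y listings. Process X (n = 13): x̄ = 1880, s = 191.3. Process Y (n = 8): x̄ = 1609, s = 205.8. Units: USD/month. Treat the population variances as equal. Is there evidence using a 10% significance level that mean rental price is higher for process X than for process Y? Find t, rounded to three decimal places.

Let group 1 = process X, group 2 = process Y. H0: μ_1 = μ_2; H1: μ_1 > μ_2 (two-sample pooled-variance t-test, right-tailed).
s_p² = [(13−1)·191.3² + (8−1)·205.8²]/(13+8−2) = 38717
t = (1880 − 1609)/√[38717·(1/13 + 1/8)] = 3.065
df = n₁ + n₂ − 2 = 19
p-value = P(T ≥ 3.065) ≈ 0.003
Since p ≈ 0.003 < α = 0.1, reject H0; the data support H1.

3.065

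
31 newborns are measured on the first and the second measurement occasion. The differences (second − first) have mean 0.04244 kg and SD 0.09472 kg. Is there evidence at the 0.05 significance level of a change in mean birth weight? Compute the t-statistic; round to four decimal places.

2.4947

H0: μ_d = 0; H1: μ_d ≠ 0 (paired t-test on the differences, two-sided).
t = d̄/(s_d/√n) = 0.04244/(0.09472/√31) = 2.4947
df = n − 1 = 30
Two-sided p-value ≈ 0.018
Since p ≈ 0.018 < α = 0.05, reject H0; the data support H1.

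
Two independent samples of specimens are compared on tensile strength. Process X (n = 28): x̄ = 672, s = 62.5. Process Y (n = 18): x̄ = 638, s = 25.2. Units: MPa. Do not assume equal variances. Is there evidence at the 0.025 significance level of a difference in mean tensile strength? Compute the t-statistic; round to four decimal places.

2.5717

Let group 1 = process X, group 2 = process Y. H0: μ_1 = μ_2; H1: μ_1 ≠ μ_2 (Welch's two-sample t-test, two-sided).
t = (x̄_1 − x̄_2)/√(s_1²/n_1 + s_2²/n_2) = (672 − 638)/√(62.5²/28 + 25.2²/18) = 2.5717
Welch–Satterthwaite df ≈ 38.47
Two-sided p-value ≈ 0.0141
Since p ≈ 0.0141 < α = 0.025, reject H0; the data support H1.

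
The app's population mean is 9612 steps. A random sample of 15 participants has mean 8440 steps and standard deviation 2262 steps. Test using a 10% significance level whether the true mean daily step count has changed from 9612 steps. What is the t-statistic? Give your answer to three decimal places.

H0: μ = 9612; H1: μ ≠ 9612 (one-sample t-test, two-sided).
t = (x̄ − μ₀)/(s/√n) = (8440 − 9612)/(2262/√15) = -2.007
df = n − 1 = 14
Two-sided p-value ≈ 0.0645
Since p ≈ 0.0645 < α = 0.1, reject H0; the evidence is statistically significant.

-2.007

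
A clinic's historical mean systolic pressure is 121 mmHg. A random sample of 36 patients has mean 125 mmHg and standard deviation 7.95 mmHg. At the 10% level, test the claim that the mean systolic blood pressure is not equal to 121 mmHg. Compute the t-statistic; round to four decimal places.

H0: μ = 121; H1: μ ≠ 121 (one-sample t-test, two-sided).
t = (x̄ − μ₀)/(s/√n) = (125 − 121)/(7.95/√36) = 3.0189
df = n − 1 = 35
Two-sided p-value ≈ 0.005
Since p ≈ 0.005 < α = 0.1, reject H0; the evidence is statistically significant.

3.0189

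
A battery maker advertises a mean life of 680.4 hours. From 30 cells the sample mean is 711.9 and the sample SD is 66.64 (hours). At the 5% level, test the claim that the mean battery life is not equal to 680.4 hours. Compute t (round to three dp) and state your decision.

H0: μ = 680.4; H1: μ ≠ 680.4 (one-sample t-test, two-sided).
t = (x̄ − μ₀)/(s/√n) = (711.9 − 680.4)/(66.64/√30) = 2.589
df = n − 1 = 29
Two-sided p-value ≈ 0.015
Since p ≈ 0.015 < α = 0.05, reject H0; the evidence is statistically significant.

t = 2.589; reject H0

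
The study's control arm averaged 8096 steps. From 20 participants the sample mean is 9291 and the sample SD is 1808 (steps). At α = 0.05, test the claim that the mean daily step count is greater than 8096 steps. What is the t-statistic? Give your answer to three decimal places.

2.956

H0: μ = 8096; H1: μ > 8096 (one-sample t-test, right-tailed).
t = (x̄ − μ₀)/(s/√n) = (9291 − 8096)/(1808/√20) = 2.956
df = n − 1 = 19
p-value = P(T ≥ 2.956) ≈ 0.0041
Since p ≈ 0.0041 < α = 0.05, reject H0; the data support H1.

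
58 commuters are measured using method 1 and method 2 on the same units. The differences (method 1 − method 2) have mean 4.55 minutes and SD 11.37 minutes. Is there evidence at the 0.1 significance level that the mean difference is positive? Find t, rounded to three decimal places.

3.048

H0: μ_d = 0; H1: μ_d > 0 (paired t-test on the differences, right-tailed).
t = d̄/(s_d/√n) = 4.55/(11.37/√58) = 3.048
df = n − 1 = 57
p-value = P(T ≥ 3.048) ≈ 0.002
Since p ≈ 0.002 < α = 0.1, reject H0; the data support H1.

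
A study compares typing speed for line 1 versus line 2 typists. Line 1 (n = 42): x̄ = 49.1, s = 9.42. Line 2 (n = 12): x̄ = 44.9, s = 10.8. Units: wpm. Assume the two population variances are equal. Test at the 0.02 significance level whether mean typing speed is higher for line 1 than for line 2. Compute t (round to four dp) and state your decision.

t = 1.3190; fail to reject H0

Let group 1 = line 1, group 2 = line 2. H0: μ_1 = μ_2; H1: μ_1 > μ_2 (two-sample pooled-variance t-test, right-tailed).
s_p² = [(42−1)·9.42² + (12−1)·10.8²]/(42+12−2) = 94.6391
t = (49.1 − 44.9)/√[94.6391·(1/42 + 1/12)] = 1.3190
df = n₁ + n₂ − 2 = 52
p-value = P(T ≥ 1.3190) ≈ 0.096
Since p ≈ 0.096 > α = 0.02, fail to reject H0; the data do not provide sufficient evidence against H0.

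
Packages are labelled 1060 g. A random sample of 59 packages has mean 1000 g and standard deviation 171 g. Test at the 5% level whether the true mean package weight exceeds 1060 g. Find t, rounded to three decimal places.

-2.695

H0: μ = 1060; H1: μ > 1060 (one-sample t-test, right-tailed).
t = (x̄ − μ₀)/(s/√n) = (1000 − 1060)/(171/√59) = -2.695
df = n − 1 = 58
p-value = P(T ≥ -2.695) ≈ 0.9954
Since p ≈ 0.9954 > α = 0.05, fail to reject H0; the data do not provide sufficient evidence against H0.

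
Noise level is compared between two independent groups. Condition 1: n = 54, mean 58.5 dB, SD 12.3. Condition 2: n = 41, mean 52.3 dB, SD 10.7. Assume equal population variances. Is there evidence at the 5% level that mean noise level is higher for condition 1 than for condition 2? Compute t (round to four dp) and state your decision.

t = 2.5716; reject H0

Let group 1 = condition 1, group 2 = condition 2. H0: μ_1 = μ_2; H1: μ_1 > μ_2 (two-sample pooled-variance t-test, right-tailed).
s_p² = [(54−1)·12.3² + (41−1)·10.7²]/(54+41−2) = 135.462
t = (58.5 − 52.3)/√[135.462·(1/54 + 1/41)] = 2.5716
df = n₁ + n₂ − 2 = 93
p-value = P(T ≥ 2.5716) ≈ 0.006
Since p ≈ 0.006 < α = 0.05, reject H0; the data support H1.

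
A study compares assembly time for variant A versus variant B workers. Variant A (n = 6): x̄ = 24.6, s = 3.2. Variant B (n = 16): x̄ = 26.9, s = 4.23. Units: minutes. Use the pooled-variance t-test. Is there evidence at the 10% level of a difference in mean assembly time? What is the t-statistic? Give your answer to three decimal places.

-1.202

Let group 1 = variant A, group 2 = variant B. H0: μ_1 = μ_2; H1: μ_1 ≠ μ_2 (two-sample pooled-variance t-test, two-sided).
s_p² = [(6−1)·3.2² + (16−1)·4.23²]/(6+16−2) = 15.9797
t = (24.6 − 26.9)/√[15.9797·(1/6 + 1/16)] = -1.202
df = n₁ + n₂ − 2 = 20
Two-sided p-value ≈ 0.2434
Since p ≈ 0.2434 > α = 0.1, fail to reject H0; the data do not provide sufficient evidence against H0.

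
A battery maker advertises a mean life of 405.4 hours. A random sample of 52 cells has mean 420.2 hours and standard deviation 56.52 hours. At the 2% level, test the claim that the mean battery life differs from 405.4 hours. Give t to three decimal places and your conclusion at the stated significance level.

H0: μ = 405.4; H1: μ ≠ 405.4 (one-sample t-test, two-sided).
t = (x̄ − μ₀)/(s/√n) = (420.2 − 405.4)/(56.52/√52) = 1.888
df = n − 1 = 51
Two-sided p-value ≈ 0.065
Since p ≈ 0.065 > α = 0.02, fail to reject H0; the data do not provide sufficient evidence against H0.

t = 1.888; fail to reject H0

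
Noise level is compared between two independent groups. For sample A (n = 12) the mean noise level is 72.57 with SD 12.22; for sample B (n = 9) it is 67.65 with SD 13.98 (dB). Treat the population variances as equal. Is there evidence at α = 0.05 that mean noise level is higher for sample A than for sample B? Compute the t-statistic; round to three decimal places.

Let group 1 = sample A, group 2 = sample B. H0: μ_1 = μ_2; H1: μ_1 > μ_2 (two-sample pooled-variance t-test, right-tailed).
s_p² = [(12−1)·12.22² + (9−1)·13.98²]/(12+9−2) = 168.744
t = (72.57 − 67.65)/√[168.744·(1/12 + 1/9)] = 0.859
df = n₁ + n₂ − 2 = 19
p-value = P(T ≥ 0.859) ≈ 0.2005
Since p ≈ 0.2005 > α = 0.05, fail to reject H0; the evidence is not statistically significant.

0.859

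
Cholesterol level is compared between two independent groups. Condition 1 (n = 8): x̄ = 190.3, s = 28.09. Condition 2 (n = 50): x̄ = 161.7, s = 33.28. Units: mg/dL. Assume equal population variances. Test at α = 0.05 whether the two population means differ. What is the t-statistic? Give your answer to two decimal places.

2.30

Let group 1 = condition 1, group 2 = condition 2. H0: μ_1 = μ_2; H1: μ_1 ≠ μ_2 (two-sample pooled-variance t-test, two-sided).
s_p² = [(8−1)·28.09² + (50−1)·33.28²]/(8+50−2) = 1067.74
t = (190.3 − 161.7)/√[1067.74·(1/8 + 1/50)] = 2.30
df = n₁ + n₂ − 2 = 56
Two-sided p-value ≈ 0.0253
Since p ≈ 0.0253 < α = 0.05, reject H0; the evidence is statistically significant.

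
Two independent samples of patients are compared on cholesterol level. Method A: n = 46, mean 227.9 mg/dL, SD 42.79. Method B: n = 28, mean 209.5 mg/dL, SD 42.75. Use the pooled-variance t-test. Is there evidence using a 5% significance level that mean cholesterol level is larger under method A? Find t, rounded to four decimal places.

1.7946

Let group 1 = method A, group 2 = method B. H0: μ_1 = μ_2; H1: μ_1 > μ_2 (two-sample pooled-variance t-test, right-tailed).
s_p² = [(46−1)·42.79² + (28−1)·42.75²]/(46+28−2) = 1829.7
t = (227.9 − 209.5)/√[1829.7·(1/46 + 1/28)] = 1.7946
df = n₁ + n₂ − 2 = 72
p-value = P(T ≥ 1.7946) ≈ 0.0385
Since p ≈ 0.0385 < α = 0.05, reject H0; the evidence is statistically significant.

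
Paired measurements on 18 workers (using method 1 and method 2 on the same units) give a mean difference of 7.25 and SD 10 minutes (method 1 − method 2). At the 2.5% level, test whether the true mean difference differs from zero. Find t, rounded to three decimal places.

H0: μ_d = 0; H1: μ_d ≠ 0 (paired t-test on the differences, two-sided).
t = d̄/(s_d/√n) = 7.25/(10/√18) = 3.076
df = n − 1 = 17
Two-sided p-value ≈ 0.0068
Since p ≈ 0.0068 < α = 0.025, reject H0; the evidence is statistically significant.

3.076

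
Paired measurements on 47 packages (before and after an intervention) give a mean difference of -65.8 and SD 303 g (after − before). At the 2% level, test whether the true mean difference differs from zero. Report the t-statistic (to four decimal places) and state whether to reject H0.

H0: μ_d = 0; H1: μ_d ≠ 0 (paired t-test on the differences, two-sided).
t = d̄/(s_d/√n) = -65.8/(303/√47) = -1.4888
df = n − 1 = 46
Two-sided p-value ≈ 0.1434
Since p ≈ 0.1434 > α = 0.02, fail to reject H0; the data do not provide sufficient evidence against H0.

t = -1.4888; fail to reject H0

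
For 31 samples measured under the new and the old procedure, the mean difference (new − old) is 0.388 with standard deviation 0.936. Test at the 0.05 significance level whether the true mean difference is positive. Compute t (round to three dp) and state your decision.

H0: μ_d = 0; H1: μ_d > 0 (paired t-test on the differences, right-tailed).
t = d̄/(s_d/√n) = 0.388/(0.936/√31) = 2.308
df = n − 1 = 30
p-value = P(T ≥ 2.308) ≈ 0.0140
Since p ≈ 0.0140 < α = 0.05, reject H0; the evidence is statistically significant.

t = 2.308; reject H0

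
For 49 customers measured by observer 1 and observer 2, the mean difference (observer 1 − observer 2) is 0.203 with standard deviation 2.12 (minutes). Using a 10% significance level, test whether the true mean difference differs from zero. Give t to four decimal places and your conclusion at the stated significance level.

H0: μ_d = 0; H1: μ_d ≠ 0 (paired t-test on the differences, two-sided).
t = d̄/(s_d/√n) = 0.203/(2.12/√49) = 0.6703
df = n − 1 = 48
Two-sided p-value ≈ 0.5059
Since p ≈ 0.5059 > α = 0.1, fail to reject H0; the data do not provide sufficient evidence against H0.

t = 0.6703; fail to reject H0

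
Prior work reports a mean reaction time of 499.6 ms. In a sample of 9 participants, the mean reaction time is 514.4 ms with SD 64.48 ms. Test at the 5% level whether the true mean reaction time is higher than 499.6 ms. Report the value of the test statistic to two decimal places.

0.69

H0: μ = 499.6; H1: μ > 499.6 (one-sample t-test, right-tailed).
t = (x̄ − μ₀)/(s/√n) = (514.4 − 499.6)/(64.48/√9) = 0.69
df = n − 1 = 8
p-value = P(T ≥ 0.69) ≈ 0.2553
Since p ≈ 0.2553 > α = 0.05, fail to reject H0; the data do not provide sufficient evidence against H0.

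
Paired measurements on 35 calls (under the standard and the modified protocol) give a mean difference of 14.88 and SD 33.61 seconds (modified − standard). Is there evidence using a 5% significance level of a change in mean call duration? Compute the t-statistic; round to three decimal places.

H0: μ_d = 0; H1: μ_d ≠ 0 (paired t-test on the differences, two-sided).
t = d̄/(s_d/√n) = 14.88/(33.61/√35) = 2.619
df = n − 1 = 34
Two-sided p-value ≈ 0.0131
Since p ≈ 0.0131 < α = 0.05, reject H0; the evidence is statistically significant.

2.619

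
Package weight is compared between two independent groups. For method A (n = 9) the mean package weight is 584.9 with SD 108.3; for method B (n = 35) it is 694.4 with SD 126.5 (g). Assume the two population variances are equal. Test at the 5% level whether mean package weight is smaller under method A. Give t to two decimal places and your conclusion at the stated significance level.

t = -2.38; reject H0

Let group 1 = method A, group 2 = method B. H0: μ_1 = μ_2; H1: μ_1 < μ_2 (two-sample pooled-variance t-test, left-tailed).
s_p² = [(9−1)·108.3² + (35−1)·126.5²]/(9+35−2) = 15188.3
t = (584.9 − 694.4)/√[15188.3·(1/9 + 1/35)] = -2.38
df = n₁ + n₂ − 2 = 42
p-value = P(T ≤ -2.38) ≈ 0.011
Since p ≈ 0.011 < α = 0.05, reject H0; the data support H1.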